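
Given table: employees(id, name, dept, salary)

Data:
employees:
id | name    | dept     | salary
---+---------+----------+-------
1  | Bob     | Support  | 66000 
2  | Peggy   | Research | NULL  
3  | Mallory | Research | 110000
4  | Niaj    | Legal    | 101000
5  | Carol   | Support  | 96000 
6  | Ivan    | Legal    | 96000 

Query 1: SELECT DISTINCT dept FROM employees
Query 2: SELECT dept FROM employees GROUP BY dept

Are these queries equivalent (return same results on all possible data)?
Yes, equivalent

Both queries return: [('Legal',), ('Research',), ('Support',)]

Reason: Both get unique depts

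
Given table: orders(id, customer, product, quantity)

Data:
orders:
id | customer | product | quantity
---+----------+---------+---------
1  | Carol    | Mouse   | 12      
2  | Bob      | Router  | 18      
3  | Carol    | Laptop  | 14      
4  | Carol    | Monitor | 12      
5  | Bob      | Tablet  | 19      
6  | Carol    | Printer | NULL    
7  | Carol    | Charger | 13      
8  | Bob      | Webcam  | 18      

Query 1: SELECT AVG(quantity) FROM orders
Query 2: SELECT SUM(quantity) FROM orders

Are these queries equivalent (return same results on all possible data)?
No, not equivalent

Query 1 returns: [(15.142857142857142,)]
Query 2 returns: [(106,)]

Reason: AVG vs SUM give different aggregate values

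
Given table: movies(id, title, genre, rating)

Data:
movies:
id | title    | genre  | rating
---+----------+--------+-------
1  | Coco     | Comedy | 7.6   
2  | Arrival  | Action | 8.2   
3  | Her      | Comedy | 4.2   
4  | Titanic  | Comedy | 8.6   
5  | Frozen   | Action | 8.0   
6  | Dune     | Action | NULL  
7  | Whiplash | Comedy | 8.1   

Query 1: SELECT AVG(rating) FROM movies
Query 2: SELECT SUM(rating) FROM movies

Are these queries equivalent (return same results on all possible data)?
No, not equivalent

Query 1 returns: [(7.449999999999999,)]
Query 2 returns: [(44.699999999999996,)]

Reason: AVG vs SUM give different aggregate values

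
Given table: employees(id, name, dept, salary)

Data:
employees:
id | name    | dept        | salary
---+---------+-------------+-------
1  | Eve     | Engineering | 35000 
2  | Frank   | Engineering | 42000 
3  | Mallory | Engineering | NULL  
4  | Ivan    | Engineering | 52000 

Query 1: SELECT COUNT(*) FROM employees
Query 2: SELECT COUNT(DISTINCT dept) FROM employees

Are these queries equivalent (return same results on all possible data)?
No, not equivalent

Query 1 returns: [(4,)]
Query 2 returns: [(1,)]

Reason: COUNT(*) counts rows, COUNT(DISTINCT dept) counts unique depts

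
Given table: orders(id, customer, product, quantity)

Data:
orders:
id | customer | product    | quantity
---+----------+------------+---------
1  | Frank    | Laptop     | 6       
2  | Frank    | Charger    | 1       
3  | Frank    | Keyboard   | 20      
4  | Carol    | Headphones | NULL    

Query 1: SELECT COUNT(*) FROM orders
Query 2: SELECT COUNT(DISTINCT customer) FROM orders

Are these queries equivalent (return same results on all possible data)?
No, not equivalent

Query 1 returns: [(4,)]
Query 2 returns: [(2,)]

Reason: COUNT(*) counts rows, COUNT(DISTINCT customer) counts unique customers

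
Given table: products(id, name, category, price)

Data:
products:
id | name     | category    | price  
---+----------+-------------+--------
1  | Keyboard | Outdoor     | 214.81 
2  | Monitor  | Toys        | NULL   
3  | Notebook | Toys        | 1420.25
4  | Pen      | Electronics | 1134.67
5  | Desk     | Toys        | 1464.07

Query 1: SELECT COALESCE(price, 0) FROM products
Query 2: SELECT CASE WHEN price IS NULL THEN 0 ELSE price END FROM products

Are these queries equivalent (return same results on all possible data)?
Yes, equivalent

Both queries return: [(0,), (214.81,), (1134.67,), (1420.25,), (1464.07,)]

Reason: COALESCE vs CASE for NULL handling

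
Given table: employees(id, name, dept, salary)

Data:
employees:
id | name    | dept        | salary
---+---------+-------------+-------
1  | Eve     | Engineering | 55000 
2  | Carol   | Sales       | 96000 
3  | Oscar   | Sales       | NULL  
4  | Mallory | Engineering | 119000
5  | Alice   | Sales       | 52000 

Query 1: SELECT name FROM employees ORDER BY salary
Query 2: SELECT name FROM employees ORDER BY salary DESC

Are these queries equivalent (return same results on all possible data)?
No, not equivalent

Query 1 returns: [('Oscar',), ('Alice',), ('Eve',), ('Carol',), ('Mallory',)]
Query 2 returns: [('Mallory',), ('Carol',), ('Eve',), ('Alice',), ('Oscar',)]

Reason: ASC vs DESC gives opposite ordering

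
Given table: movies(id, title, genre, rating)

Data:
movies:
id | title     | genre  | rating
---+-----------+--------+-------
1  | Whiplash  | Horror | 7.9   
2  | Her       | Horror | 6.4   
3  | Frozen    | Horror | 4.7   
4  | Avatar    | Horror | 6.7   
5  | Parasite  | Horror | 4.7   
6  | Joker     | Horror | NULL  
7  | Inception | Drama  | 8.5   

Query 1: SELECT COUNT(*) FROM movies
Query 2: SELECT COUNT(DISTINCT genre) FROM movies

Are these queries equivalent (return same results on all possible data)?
No, not equivalent

Query 1 returns: [(7,)]
Query 2 returns: [(2,)]

Reason: COUNT(*) counts rows, COUNT(DISTINCT genre) counts unique genres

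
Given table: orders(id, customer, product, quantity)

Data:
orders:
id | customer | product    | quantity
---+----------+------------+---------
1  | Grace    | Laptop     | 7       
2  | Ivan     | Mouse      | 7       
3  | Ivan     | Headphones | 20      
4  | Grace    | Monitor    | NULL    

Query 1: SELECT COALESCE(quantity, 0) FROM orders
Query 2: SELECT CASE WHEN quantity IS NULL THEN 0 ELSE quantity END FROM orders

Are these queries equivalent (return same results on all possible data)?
Yes, equivalent

Both queries return: [(0,), (7,), (7,), (20,)]

Reason: COALESCE vs CASE for NULL handling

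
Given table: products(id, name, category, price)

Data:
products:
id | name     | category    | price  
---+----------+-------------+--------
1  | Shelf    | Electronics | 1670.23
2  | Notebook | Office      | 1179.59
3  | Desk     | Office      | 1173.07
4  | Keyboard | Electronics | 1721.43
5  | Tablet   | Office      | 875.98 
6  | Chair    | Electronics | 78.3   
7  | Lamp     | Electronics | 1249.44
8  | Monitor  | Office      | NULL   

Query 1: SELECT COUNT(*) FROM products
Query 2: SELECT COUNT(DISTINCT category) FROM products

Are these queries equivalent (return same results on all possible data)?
No, not equivalent

Query 1 returns: [(8,)]
Query 2 returns: [(2,)]

Reason: COUNT(*) counts rows, COUNT(DISTINCT category) counts unique categorys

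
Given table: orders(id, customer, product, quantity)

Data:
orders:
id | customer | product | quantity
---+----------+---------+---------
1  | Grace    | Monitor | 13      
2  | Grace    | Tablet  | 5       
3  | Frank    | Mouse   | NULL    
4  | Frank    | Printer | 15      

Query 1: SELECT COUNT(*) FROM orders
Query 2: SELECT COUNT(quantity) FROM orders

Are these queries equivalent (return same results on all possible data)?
No, not equivalent

Query 1 returns: [(4,)]
Query 2 returns: [(3,)]

Reason: COUNT(*) includes NULLs, COUNT(column) excludes them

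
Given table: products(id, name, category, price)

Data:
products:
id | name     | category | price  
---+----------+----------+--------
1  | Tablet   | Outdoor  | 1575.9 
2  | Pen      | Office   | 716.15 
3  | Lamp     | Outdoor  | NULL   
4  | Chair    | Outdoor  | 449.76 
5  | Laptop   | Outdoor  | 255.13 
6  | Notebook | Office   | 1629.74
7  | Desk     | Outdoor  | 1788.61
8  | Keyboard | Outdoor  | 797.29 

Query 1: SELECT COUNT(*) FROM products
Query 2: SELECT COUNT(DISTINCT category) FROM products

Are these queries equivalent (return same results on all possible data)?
No, not equivalent

Query 1 returns: [(8,)]
Query 2 returns: [(2,)]

Reason: COUNT(*) counts rows, COUNT(DISTINCT category) counts unique categorys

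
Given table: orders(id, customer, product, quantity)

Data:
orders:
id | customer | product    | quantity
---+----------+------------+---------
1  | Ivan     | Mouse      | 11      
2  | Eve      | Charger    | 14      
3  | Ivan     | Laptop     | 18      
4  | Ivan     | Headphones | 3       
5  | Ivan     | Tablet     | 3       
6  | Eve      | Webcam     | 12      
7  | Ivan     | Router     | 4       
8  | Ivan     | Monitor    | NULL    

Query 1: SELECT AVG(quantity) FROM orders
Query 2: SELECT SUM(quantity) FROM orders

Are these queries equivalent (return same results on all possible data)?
No, not equivalent

Query 1 returns: [(9.285714285714286,)]
Query 2 returns: [(65,)]

Reason: AVG vs SUM give different aggregate values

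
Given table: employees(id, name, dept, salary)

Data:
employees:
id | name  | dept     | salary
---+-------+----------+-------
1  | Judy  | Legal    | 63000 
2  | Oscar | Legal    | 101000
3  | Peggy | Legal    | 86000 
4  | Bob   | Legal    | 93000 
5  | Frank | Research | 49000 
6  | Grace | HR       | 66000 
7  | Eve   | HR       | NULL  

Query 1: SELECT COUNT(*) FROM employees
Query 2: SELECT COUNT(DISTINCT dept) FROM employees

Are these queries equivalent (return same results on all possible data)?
No, not equivalent

Query 1 returns: [(7,)]
Query 2 returns: [(3,)]

Reason: COUNT(*) counts rows, COUNT(DISTINCT dept) counts unique depts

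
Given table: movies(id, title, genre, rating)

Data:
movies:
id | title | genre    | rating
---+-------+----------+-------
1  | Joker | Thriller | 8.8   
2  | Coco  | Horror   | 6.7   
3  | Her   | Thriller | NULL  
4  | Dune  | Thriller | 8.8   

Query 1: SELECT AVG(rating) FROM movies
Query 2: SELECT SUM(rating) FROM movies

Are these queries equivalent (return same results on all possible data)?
No, not equivalent

Query 1 returns: [(8.1,)]
Query 2 returns: [(24.3,)]

Reason: AVG vs SUM give different aggregate values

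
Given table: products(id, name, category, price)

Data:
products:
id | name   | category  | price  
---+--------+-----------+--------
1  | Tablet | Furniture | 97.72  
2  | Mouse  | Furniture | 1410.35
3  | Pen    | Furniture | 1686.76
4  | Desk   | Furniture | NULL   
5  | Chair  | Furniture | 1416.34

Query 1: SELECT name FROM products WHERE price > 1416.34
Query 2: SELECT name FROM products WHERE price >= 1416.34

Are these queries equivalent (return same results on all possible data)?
No, not equivalent

Query 1 returns: [('Pen',)]
Query 2 returns: [('Pen',), ('Chair',)]

Reason: > vs >= gives different results when price = 1416.34 exists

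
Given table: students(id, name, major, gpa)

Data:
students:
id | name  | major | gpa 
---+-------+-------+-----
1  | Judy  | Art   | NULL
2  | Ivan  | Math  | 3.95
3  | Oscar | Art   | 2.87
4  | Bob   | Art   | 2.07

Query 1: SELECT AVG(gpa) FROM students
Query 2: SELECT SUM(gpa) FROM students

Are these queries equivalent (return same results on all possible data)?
No, not equivalent

Query 1 returns: [(2.9633333333333334,)]
Query 2 returns: [(8.89,)]

Reason: AVG vs SUM give different aggregate values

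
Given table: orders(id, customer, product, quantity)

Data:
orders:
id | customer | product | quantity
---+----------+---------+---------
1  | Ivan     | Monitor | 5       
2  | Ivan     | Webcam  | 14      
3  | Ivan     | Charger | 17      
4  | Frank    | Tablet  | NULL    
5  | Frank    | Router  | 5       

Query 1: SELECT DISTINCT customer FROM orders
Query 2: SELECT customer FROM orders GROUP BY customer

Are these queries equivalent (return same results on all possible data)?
Yes, equivalent

Both queries return: [('Frank',), ('Ivan',)]

Reason: Both get unique customers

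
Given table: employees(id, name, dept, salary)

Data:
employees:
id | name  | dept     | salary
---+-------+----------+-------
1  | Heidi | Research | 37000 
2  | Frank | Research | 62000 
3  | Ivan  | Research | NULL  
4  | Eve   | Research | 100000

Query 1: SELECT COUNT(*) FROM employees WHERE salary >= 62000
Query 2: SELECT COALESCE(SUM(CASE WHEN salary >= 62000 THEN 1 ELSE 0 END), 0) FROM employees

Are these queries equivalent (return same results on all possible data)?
Yes, equivalent

Both queries return: [(2,)]

Reason: COUNT with WHERE vs conditional SUM (COALESCE handles empty-table NULL)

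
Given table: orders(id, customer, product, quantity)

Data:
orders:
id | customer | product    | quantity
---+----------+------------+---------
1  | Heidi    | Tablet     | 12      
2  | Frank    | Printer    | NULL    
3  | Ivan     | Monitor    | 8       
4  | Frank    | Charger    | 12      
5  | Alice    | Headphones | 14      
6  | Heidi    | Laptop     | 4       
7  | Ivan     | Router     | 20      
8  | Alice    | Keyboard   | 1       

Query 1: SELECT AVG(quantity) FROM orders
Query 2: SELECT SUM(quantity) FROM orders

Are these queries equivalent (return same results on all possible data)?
No, not equivalent

Query 1 returns: [(10.142857142857142,)]
Query 2 returns: [(71,)]

Reason: AVG vs SUM give different aggregate values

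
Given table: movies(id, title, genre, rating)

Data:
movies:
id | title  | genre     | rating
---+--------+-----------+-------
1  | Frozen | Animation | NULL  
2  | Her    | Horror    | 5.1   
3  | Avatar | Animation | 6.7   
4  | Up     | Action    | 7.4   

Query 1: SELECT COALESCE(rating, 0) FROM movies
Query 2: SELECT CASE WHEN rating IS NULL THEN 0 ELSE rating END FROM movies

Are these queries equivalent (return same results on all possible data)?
Yes, equivalent

Both queries return: [(0,), (5.1,), (6.7,), (7.4,)]

Reason: COALESCE vs CASE for NULL handling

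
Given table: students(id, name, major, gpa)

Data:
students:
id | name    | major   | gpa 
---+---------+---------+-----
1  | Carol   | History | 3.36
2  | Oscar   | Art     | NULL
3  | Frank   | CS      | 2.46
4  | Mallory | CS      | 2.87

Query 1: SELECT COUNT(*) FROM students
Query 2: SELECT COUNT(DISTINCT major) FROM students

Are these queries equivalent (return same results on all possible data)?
No, not equivalent

Query 1 returns: [(4,)]
Query 2 returns: [(3,)]

Reason: COUNT(*) counts rows, COUNT(DISTINCT major) counts unique majors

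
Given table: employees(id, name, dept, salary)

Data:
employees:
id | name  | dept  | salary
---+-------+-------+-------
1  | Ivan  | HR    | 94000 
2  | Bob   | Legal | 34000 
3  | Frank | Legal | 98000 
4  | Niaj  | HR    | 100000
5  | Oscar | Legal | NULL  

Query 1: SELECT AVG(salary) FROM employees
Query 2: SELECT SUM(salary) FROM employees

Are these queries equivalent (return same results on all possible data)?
No, not equivalent

Query 1 returns: [(81500.0,)]
Query 2 returns: [(326000,)]

Reason: AVG vs SUM give different aggregate values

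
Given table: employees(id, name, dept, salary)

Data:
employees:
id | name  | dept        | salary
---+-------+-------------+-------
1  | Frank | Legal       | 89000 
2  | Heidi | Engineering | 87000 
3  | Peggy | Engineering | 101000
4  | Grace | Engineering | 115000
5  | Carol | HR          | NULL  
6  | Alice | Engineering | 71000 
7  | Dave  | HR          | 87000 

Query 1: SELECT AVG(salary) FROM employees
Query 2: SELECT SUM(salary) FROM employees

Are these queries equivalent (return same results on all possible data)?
No, not equivalent

Query 1 returns: [(91666.66666666667,)]
Query 2 returns: [(550000,)]

Reason: AVG vs SUM give different aggregate values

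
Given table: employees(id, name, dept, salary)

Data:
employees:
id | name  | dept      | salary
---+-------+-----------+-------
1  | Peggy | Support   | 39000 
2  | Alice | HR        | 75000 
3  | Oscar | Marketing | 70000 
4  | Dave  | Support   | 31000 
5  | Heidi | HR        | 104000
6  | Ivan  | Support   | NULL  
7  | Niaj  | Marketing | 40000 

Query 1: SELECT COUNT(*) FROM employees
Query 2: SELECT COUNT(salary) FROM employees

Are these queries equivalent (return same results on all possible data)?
No, not equivalent

Query 1 returns: [(7,)]
Query 2 returns: [(6,)]

Reason: COUNT(*) includes NULLs, COUNT(column) excludes them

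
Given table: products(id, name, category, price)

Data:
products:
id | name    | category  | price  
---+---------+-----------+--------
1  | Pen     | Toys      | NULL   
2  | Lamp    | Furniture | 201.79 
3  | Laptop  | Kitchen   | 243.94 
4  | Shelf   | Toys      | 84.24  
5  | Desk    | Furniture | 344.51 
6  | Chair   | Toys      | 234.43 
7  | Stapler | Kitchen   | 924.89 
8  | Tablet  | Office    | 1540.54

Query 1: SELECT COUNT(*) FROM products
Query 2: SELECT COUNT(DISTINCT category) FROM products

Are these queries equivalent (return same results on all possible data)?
No, not equivalent

Query 1 returns: [(8,)]
Query 2 returns: [(4,)]

Reason: COUNT(*) counts rows, COUNT(DISTINCT category) counts unique categorys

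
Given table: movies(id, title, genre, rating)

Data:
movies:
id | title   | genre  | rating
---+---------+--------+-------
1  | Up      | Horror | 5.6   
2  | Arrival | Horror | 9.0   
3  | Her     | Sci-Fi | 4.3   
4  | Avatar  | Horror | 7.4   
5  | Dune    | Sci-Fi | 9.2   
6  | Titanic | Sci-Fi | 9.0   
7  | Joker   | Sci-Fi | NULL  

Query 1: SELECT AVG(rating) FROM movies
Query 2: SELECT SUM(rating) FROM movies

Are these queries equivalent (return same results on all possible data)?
No, not equivalent

Query 1 returns: [(7.416666666666667,)]
Query 2 returns: [(44.5,)]

Reason: AVG vs SUM give different aggregate values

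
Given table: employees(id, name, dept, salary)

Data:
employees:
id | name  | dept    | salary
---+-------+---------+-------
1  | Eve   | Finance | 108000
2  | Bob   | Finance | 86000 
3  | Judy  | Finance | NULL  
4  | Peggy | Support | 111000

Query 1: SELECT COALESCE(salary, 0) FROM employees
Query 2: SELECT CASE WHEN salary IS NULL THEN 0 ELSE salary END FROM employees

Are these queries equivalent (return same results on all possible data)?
Yes, equivalent

Both queries return: [(0,), (86000,), (108000,), (111000,)]

Reason: COALESCE vs CASE for NULL handling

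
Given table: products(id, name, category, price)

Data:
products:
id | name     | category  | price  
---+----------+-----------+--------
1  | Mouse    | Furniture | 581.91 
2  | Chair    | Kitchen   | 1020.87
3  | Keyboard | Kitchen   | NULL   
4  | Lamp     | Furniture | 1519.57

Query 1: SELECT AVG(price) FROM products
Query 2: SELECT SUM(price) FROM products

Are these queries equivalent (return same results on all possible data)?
No, not equivalent

Query 1 returns: [(1040.7833333333333,)]
Query 2 returns: [(3122.35,)]

Reason: AVG vs SUM give different aggregate values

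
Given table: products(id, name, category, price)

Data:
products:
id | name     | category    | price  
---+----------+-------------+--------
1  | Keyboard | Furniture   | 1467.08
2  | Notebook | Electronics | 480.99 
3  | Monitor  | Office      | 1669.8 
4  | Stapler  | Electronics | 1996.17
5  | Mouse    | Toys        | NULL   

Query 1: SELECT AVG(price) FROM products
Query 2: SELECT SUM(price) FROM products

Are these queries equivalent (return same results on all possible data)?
No, not equivalent

Query 1 returns: [(1403.51,)]
Query 2 returns: [(5614.04,)]

Reason: AVG vs SUM give different aggregate values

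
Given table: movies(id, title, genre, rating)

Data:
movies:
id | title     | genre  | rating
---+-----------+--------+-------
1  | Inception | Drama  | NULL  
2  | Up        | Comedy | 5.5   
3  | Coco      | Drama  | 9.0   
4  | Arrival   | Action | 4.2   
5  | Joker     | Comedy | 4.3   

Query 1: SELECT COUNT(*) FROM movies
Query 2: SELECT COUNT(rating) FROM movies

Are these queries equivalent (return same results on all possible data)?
No, not equivalent

Query 1 returns: [(5,)]
Query 2 returns: [(4,)]

Reason: COUNT(*) includes NULLs, COUNT(column) excludes them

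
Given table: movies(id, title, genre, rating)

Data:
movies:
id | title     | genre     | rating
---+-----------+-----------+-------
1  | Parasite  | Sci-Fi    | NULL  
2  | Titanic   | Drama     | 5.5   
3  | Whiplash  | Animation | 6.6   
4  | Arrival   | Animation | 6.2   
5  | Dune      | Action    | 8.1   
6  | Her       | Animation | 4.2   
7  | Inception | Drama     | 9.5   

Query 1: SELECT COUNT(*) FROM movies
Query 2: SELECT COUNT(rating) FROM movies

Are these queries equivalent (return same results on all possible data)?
No, not equivalent

Query 1 returns: [(7,)]
Query 2 returns: [(6,)]

Reason: COUNT(*) includes NULLs, COUNT(column) excludes them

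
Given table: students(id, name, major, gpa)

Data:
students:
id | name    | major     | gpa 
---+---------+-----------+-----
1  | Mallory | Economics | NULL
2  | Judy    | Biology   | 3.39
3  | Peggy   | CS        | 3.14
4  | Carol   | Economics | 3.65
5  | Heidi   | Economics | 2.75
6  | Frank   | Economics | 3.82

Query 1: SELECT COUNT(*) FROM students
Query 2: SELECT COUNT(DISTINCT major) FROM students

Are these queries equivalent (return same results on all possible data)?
No, not equivalent

Query 1 returns: [(6,)]
Query 2 returns: [(3,)]

Reason: COUNT(*) counts rows, COUNT(DISTINCT major) counts unique majors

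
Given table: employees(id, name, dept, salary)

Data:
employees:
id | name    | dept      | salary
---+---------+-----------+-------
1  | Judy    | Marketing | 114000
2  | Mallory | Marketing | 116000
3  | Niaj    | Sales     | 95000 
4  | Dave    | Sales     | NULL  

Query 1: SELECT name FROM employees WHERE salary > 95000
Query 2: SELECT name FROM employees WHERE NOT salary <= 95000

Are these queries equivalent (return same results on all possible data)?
Yes, equivalent

Both queries return: [('Judy',), ('Mallory',)]

Reason: Both filter salary > 95000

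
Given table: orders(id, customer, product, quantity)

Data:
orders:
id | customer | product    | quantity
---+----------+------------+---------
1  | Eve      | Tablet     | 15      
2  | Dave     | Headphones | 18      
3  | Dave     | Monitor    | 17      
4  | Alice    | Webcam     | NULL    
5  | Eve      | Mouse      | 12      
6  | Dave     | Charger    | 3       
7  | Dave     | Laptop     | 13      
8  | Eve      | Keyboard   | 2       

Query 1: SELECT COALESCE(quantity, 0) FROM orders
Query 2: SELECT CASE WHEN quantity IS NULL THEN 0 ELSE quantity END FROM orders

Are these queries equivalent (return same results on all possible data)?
Yes, equivalent

Both queries return: [(0,), (2,), (3,), (12,), (13,), (15,), (17,), (18,)]

Reason: COALESCE vs CASE for NULL handling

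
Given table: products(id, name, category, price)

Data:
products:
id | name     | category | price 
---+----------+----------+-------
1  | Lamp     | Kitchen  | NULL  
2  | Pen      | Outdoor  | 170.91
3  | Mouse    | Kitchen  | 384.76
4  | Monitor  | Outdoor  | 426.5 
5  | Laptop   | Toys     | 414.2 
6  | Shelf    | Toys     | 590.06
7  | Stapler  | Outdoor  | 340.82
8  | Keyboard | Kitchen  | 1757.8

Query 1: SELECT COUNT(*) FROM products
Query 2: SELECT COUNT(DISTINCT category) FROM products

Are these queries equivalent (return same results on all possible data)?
No, not equivalent

Query 1 returns: [(8,)]
Query 2 returns: [(3,)]

Reason: COUNT(*) counts rows, COUNT(DISTINCT category) counts unique categorys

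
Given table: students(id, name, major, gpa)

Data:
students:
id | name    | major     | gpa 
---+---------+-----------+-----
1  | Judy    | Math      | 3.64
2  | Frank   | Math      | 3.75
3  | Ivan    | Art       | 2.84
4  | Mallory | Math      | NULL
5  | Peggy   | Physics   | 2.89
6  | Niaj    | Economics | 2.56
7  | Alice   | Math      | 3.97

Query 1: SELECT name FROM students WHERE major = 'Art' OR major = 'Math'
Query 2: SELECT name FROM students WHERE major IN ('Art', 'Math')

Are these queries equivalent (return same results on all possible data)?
Yes, equivalent

Both queries return: [('Alice',), ('Frank',), ('Ivan',), ('Judy',), ('Mallory',)]

Reason: OR vs IN are equivalent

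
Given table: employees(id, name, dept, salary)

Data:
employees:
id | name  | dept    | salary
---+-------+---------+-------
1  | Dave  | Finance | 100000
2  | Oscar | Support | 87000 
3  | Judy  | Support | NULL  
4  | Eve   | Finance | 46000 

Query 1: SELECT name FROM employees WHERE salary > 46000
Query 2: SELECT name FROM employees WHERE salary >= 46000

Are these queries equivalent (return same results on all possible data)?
No, not equivalent

Query 1 returns: [('Dave',), ('Oscar',)]
Query 2 returns: [('Dave',), ('Oscar',), ('Eve',)]

Reason: > vs >= gives different results when salary = 46000 exists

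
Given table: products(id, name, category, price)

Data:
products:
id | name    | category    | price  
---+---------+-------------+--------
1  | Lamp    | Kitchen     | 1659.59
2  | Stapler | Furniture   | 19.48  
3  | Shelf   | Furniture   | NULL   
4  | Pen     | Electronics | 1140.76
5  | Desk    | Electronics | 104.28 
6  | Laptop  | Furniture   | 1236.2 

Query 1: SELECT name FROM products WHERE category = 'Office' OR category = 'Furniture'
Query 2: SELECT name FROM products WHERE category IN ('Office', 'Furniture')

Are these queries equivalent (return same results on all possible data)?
Yes, equivalent

Both queries return: [('Laptop',), ('Shelf',), ('Stapler',)]

Reason: OR vs IN are equivalent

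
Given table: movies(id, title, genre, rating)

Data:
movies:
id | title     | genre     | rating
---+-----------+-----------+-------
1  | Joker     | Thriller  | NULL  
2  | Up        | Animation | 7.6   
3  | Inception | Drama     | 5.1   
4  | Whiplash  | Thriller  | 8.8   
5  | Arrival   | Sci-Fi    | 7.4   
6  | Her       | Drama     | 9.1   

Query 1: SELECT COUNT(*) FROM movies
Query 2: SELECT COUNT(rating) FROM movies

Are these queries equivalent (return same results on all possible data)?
No, not equivalent

Query 1 returns: [(6,)]
Query 2 returns: [(5,)]

Reason: COUNT(*) includes NULLs, COUNT(column) excludes them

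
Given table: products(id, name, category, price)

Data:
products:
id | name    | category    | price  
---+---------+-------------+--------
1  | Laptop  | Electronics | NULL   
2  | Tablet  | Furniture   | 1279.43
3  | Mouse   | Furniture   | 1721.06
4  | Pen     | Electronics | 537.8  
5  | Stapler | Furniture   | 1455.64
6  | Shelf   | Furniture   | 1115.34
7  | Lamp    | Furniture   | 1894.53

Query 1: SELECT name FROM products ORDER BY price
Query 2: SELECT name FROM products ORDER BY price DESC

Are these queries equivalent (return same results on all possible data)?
No, not equivalent

Query 1 returns: [('Laptop',), ('Pen',), ('Shelf',), ('Tablet',), ('Stapler',), ('Mouse',), ('Lamp',)]
Query 2 returns: [('Lamp',), ('Mouse',), ('Stapler',), ('Tablet',), ('Shelf',), ('Pen',), ('Laptop',)]

Reason: ASC vs DESC gives opposite ordering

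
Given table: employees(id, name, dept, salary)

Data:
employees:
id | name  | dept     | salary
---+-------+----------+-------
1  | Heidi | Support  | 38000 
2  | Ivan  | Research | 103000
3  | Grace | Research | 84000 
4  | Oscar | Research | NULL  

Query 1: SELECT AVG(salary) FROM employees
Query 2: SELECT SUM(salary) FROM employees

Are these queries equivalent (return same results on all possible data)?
No, not equivalent

Query 1 returns: [(75000.0,)]
Query 2 returns: [(225000,)]

Reason: AVG vs SUM give different aggregate values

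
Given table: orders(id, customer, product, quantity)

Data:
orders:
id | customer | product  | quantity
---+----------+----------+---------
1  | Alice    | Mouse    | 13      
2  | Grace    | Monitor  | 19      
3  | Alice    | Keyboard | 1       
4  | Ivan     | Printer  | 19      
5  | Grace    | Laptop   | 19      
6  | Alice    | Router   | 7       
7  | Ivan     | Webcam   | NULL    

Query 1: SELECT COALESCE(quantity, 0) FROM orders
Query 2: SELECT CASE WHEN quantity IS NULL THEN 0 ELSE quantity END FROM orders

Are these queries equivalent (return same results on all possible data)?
Yes, equivalent

Both queries return: [(0,), (1,), (7,), (13,), (19,), (19,), (19,)]

Reason: COALESCE vs CASE for NULL handling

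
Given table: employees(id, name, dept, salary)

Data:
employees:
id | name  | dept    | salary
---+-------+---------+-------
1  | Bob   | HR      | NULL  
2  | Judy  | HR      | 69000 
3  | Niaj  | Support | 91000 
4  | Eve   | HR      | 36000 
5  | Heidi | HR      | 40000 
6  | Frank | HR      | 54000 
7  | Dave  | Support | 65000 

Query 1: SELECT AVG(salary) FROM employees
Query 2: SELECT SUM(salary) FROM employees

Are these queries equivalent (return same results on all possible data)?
No, not equivalent

Query 1 returns: [(59166.666666666664,)]
Query 2 returns: [(355000,)]

Reason: AVG vs SUM give different aggregate values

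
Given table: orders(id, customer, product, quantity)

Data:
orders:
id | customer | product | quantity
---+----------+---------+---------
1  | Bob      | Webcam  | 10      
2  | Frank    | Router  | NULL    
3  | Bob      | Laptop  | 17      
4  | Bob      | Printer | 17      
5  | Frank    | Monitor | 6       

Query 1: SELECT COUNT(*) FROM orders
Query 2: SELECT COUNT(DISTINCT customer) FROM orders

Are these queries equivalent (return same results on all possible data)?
No, not equivalent

Query 1 returns: [(5,)]
Query 2 returns: [(2,)]

Reason: COUNT(*) counts rows, COUNT(DISTINCT customer) counts unique customers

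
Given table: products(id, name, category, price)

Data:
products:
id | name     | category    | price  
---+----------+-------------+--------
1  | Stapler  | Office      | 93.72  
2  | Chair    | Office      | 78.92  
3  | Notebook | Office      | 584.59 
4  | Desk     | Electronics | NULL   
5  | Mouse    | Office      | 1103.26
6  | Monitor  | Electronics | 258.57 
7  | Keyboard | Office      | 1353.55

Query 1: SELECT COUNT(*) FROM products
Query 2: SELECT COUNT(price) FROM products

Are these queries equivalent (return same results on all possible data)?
No, not equivalent

Query 1 returns: [(7,)]
Query 2 returns: [(6,)]

Reason: COUNT(*) includes NULLs, COUNT(column) excludes them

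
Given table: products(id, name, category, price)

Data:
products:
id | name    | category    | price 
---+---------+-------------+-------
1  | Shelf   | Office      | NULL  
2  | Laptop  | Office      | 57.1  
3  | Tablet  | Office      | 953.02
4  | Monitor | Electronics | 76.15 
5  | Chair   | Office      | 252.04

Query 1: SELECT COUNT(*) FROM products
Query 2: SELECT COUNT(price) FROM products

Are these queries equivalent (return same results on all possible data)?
No, not equivalent

Query 1 returns: [(5,)]
Query 2 returns: [(4,)]

Reason: COUNT(*) includes NULLs, COUNT(column) excludes them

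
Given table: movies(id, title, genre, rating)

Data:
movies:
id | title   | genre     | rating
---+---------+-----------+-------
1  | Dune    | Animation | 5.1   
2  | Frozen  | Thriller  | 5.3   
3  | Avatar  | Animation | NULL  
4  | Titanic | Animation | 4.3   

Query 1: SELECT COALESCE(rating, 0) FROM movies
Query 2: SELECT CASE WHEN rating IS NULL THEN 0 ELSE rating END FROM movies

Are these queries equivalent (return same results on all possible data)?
Yes, equivalent

Both queries return: [(0,), (4.3,), (5.1,), (5.3,)]

Reason: COALESCE vs CASE for NULL handling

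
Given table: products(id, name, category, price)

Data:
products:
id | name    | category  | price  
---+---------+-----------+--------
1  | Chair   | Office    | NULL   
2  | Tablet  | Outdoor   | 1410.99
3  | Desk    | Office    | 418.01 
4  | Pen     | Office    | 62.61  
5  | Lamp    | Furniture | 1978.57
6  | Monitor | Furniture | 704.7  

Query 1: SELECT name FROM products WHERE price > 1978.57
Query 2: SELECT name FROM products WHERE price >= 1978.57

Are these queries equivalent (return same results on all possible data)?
No, not equivalent

Query 1 returns: []
Query 2 returns: [('Lamp',)]

Reason: > vs >= gives different results when price = 1978.57 exists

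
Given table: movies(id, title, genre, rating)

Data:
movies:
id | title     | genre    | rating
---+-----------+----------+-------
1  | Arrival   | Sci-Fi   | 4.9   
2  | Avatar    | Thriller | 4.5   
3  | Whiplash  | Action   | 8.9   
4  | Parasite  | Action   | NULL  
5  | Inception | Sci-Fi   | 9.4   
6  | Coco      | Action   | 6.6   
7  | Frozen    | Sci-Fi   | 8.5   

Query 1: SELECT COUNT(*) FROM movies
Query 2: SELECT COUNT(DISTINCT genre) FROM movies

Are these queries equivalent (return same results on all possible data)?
No, not equivalent

Query 1 returns: [(7,)]
Query 2 returns: [(3,)]

Reason: COUNT(*) counts rows, COUNT(DISTINCT genre) counts unique genres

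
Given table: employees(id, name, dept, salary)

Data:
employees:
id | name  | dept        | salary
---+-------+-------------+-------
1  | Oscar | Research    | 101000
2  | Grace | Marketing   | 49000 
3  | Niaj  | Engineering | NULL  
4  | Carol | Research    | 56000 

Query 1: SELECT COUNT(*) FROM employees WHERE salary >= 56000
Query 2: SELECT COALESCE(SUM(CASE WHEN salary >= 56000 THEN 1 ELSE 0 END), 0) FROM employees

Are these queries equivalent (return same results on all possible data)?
Yes, equivalent

Both queries return: [(2,)]

Reason: COUNT with WHERE vs conditional SUM (COALESCE handles empty-table NULL)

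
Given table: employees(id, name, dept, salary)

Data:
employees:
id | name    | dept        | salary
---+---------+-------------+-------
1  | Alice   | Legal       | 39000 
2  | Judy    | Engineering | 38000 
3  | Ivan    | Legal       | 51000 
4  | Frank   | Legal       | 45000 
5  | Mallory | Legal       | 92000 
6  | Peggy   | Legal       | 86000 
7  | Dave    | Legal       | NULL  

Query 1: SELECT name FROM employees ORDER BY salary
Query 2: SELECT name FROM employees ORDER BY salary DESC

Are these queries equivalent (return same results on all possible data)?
No, not equivalent

Query 1 returns: [('Dave',), ('Judy',), ('Alice',), ('Frank',), ('Ivan',), ('Peggy',), ('Mallory',)]
Query 2 returns: [('Mallory',), ('Peggy',), ('Ivan',), ('Frank',), ('Alice',), ('Judy',), ('Dave',)]

Reason: ASC vs DESC gives opposite ordering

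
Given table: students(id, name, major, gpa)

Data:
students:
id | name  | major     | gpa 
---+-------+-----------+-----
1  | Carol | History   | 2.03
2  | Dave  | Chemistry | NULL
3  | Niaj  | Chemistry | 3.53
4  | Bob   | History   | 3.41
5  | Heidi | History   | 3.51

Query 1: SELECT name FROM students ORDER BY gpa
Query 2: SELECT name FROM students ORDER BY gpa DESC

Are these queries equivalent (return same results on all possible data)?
No, not equivalent

Query 1 returns: [('Dave',), ('Carol',), ('Bob',), ('Heidi',), ('Niaj',)]
Query 2 returns: [('Niaj',), ('Heidi',), ('Bob',), ('Carol',), ('Dave',)]

Reason: ASC vs DESC gives opposite ordering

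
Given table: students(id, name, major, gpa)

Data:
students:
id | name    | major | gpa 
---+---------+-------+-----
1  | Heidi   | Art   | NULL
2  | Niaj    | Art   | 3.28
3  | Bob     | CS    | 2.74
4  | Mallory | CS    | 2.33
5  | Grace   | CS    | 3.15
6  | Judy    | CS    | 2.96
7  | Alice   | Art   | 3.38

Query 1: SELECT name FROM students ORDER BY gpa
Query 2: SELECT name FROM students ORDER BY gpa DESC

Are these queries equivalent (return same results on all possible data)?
No, not equivalent

Query 1 returns: [('Heidi',), ('Mallory',), ('Bob',), ('Judy',), ('Grace',), ('Niaj',), ('Alice',)]
Query 2 returns: [('Alice',), ('Niaj',), ('Grace',), ('Judy',), ('Bob',), ('Mallory',), ('Heidi',)]

Reason: ASC vs DESC gives opposite ordering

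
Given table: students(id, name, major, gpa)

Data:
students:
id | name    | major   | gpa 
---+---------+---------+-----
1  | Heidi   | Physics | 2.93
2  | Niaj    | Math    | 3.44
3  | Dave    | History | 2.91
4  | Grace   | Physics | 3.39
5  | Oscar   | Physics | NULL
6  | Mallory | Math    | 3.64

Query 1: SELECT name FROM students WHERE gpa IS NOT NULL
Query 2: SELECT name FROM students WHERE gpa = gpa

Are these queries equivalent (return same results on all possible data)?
Yes, equivalent

Both queries return: [('Dave',), ('Grace',), ('Heidi',), ('Mallory',), ('Niaj',)]

Reason: IS NOT NULL vs self-equality (both exclude NULLs)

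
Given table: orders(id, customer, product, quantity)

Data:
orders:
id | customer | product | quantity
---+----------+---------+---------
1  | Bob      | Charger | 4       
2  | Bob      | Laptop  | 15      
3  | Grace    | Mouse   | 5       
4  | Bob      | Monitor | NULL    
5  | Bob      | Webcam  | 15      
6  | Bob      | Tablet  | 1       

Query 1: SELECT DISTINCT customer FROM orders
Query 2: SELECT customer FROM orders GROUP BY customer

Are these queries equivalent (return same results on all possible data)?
Yes, equivalent

Both queries return: [('Bob',), ('Grace',)]

Reason: Both get unique customers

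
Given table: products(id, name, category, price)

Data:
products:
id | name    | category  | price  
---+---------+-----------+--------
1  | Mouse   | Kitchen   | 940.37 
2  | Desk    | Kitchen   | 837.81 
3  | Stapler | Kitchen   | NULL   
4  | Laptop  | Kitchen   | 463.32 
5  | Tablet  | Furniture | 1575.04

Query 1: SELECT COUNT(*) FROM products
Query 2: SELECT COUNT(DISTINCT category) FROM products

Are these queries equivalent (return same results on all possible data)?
No, not equivalent

Query 1 returns: [(5,)]
Query 2 returns: [(2,)]

Reason: COUNT(*) counts rows, COUNT(DISTINCT category) counts unique categorys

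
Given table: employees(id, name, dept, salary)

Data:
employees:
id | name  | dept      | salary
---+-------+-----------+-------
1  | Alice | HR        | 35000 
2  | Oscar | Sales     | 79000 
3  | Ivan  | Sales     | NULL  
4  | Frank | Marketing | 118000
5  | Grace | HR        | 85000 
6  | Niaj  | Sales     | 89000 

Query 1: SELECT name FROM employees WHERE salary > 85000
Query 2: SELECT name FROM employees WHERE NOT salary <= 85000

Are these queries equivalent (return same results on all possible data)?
Yes, equivalent

Both queries return: [('Frank',), ('Niaj',)]

Reason: Both filter salary > 85000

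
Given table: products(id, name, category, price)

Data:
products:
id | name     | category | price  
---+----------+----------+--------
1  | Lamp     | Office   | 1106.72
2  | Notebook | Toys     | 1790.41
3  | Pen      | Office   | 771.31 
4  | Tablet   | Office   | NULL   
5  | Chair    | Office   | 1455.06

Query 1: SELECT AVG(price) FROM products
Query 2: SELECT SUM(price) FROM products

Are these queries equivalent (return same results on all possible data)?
No, not equivalent

Query 1 returns: [(1280.875,)]
Query 2 returns: [(5123.5,)]

Reason: AVG vs SUM give different aggregate values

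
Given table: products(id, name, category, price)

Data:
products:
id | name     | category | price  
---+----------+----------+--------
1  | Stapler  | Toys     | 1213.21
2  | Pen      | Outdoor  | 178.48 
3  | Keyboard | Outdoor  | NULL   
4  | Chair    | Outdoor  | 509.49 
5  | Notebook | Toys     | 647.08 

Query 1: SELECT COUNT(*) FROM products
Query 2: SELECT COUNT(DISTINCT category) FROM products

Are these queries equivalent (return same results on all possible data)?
No, not equivalent

Query 1 returns: [(5,)]
Query 2 returns: [(2,)]

Reason: COUNT(*) counts rows, COUNT(DISTINCT category) counts unique categorys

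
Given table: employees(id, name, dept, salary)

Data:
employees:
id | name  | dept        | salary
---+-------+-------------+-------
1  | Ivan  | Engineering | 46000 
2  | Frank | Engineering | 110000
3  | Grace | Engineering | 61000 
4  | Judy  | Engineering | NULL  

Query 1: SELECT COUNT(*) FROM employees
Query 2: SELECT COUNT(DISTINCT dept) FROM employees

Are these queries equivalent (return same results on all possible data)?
No, not equivalent

Query 1 returns: [(4,)]
Query 2 returns: [(1,)]

Reason: COUNT(*) counts rows, COUNT(DISTINCT dept) counts unique depts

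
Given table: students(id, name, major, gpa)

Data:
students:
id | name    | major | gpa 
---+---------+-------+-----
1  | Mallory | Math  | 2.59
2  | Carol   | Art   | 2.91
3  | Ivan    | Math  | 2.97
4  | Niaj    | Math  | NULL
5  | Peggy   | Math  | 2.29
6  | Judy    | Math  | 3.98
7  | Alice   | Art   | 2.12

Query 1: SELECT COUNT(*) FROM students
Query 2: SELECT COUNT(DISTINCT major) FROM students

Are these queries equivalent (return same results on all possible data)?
No, not equivalent

Query 1 returns: [(7,)]
Query 2 returns: [(2,)]

Reason: COUNT(*) counts rows, COUNT(DISTINCT major) counts unique majors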